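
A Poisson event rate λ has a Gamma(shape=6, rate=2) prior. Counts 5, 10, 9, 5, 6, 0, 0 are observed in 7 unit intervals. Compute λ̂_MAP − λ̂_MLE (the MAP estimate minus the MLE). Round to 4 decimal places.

MAP − MLE = -0.5556

Σxᵢ = 35. Posterior is Gamma(41, 9); MAP = (41−1)/9 = 40/9 ≈ 4.44444.
MLE = x̄ = 35/7 ≈ 5.00000.
Difference = 40/9 − 35/7 = -5/9 ≈ -0.5556.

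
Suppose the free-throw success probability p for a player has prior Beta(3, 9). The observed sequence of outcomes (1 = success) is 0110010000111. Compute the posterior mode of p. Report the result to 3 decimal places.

Prior: Beta(3, 9).
Data: 6 successes in 13 trials (from the sequence). The binomial likelihood contributes p^6(1−p)^7, so the posterior is Beta(3+6, 9+7) = Beta(9, 16).
For Beta(a, b) with a, b > 1 the mode is (a−1)/(a+b−2) = 8/23 ≈ 0.348.

p̂_MAP = 0.348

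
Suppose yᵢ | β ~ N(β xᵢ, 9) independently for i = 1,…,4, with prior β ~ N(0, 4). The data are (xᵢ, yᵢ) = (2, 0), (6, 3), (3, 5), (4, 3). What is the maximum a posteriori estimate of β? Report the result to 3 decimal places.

log p(β | y) = −Σ(yᵢ − βxᵢ)²/(2·9) − β²/(2·4) + const.
Setting the derivative to zero: Σxᵢ(yᵢ − βxᵢ)/9 − β/4 = 0, so β = Σxᵢyᵢ / (Σxᵢ² + σ²/τ²).
Σxᵢyᵢ = 2·0 + 6·3 + 3·5 + 4·3 = 45; Σxᵢ² = 65; σ²/τ² = 2.25.
β̂_MAP = 45 / (65 + 2.25) = 45/67.25 ≈ 0.669.

β̂_MAP = 0.669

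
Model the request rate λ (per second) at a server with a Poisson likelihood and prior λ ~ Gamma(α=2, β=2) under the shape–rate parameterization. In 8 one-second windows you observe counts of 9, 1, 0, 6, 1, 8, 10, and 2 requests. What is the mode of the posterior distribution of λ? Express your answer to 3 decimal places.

λ̂_MAP = 3.800

Σxᵢ = 9+1+0+6+1+8+10+2 = 37, with n = 8.
Posterior ∝ λe^(−2λ) · λ^37e^(−8λ) = λ^38e^(−10λ), i.e. Gamma(shape=39, rate=10).
The mode of a Gamma(a, b) with a ≥ 1 (shape–rate) is (a−1)/b = 38/10 ≈ 3.800.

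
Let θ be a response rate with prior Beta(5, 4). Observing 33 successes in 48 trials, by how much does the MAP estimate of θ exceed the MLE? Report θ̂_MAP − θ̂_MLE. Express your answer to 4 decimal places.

MAP − MLE = -0.0148

Posterior is Beta(38, 19); MAP = (38−1)/(57−2) = 37/55 ≈ 0.67273.
MLE ignores the prior: θ̂_MLE = k/n = 33/48 ≈ 0.68750.
Difference = 37/55 − 33/48 = -13/880 ≈ -0.0148.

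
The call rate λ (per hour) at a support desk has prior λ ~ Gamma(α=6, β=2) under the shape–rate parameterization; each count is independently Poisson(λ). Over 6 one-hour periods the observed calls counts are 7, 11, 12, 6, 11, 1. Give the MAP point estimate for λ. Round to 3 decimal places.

λ̂_MAP = 6.625

Σxᵢ = 7+11+12+6+11+1 = 48, with n = 6.
Posterior ∝ λ^5e^(−2λ) · λ^48e^(−6λ) = λ^53e^(−8λ), i.e. Gamma(shape=54, rate=8).
The mode of a Gamma(a, b) with a ≥ 1 (shape–rate) is (a−1)/b = 53/8 ≈ 6.625.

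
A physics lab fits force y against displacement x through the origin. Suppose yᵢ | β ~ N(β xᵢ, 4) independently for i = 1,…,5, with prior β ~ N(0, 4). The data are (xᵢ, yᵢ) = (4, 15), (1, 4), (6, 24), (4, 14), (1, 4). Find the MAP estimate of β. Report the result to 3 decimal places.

β̂_MAP = 3.775

log p(β | y) = −Σ(yᵢ − βxᵢ)²/(2·4) − β²/(2·4) + const.
Setting the derivative to zero: Σxᵢ(yᵢ − βxᵢ)/4 − β/4 = 0, so β = Σxᵢyᵢ / (Σxᵢ² + σ²/τ²).
Σxᵢyᵢ = 4·15 + 1·4 + 6·24 + 4·14 + 1·4 = 268; Σxᵢ² = 70; σ²/τ² = 1.
β̂_MAP = 268 / (70 + 1) = 268/71 ≈ 3.775.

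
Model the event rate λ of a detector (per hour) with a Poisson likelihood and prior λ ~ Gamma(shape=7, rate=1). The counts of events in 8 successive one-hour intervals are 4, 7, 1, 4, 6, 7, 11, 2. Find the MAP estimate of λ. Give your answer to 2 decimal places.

Σxᵢ = 4+7+1+4+6+7+11+2 = 42, with n = 8.
Posterior ∝ λ^6e^(−1λ) · λ^42e^(−8λ) = λ^48e^(−9λ), i.e. Gamma(shape=49, rate=9).
The mode of a Gamma(a, b) with a ≥ 1 (shape–rate) is (a−1)/b = 48/9 ≈ 5.33.

λ̂_MAP = 5.33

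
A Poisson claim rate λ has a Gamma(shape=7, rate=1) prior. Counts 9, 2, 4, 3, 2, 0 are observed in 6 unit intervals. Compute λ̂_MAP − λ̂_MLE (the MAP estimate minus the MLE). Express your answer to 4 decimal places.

MAP − MLE = 0.3810

Σxᵢ = 20. Posterior is Gamma(27, 7); MAP = (27−1)/7 = 26/7 ≈ 3.71429.
MLE = x̄ = 20/6 ≈ 3.33333.
Difference = 26/7 − 20/6 = 8/21 ≈ 0.3810.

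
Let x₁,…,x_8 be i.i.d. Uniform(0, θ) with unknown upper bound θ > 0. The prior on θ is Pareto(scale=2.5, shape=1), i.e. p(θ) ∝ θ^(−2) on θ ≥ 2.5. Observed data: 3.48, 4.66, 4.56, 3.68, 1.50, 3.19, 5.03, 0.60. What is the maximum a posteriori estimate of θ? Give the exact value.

The Uniform(0, θ) likelihood is θ^(−n) for θ ≥ max(xᵢ), zero otherwise. Here max(xᵢ) = 5.03.
Posterior ∝ θ^(−2) · θ^(−8) = θ^(−10) on θ ≥ max(2.5, 5.03) = 5.03.
This density is strictly decreasing in θ, so the posterior mode lies at the lower boundary of the support.

θ̂_MAP = 5.03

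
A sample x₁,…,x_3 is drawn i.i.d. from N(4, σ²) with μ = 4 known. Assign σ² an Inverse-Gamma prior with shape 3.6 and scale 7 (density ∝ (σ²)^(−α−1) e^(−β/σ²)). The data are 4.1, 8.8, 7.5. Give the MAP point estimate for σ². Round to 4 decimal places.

σ̂²_MAP = 4.0410

Sum of squared deviations about the known mean: SS = (4.1−4)² + (8.8−4)² + (7.5−4)² = 35.3.
The Normal likelihood contributes (σ²)^(−n/2) exp(−SS/(2σ²)), so the posterior is Inverse-Gamma(α + n/2, β + SS/2) = Inverse-Gamma(5.1, 24.65).
The mode of Inverse-Gamma(a, b) is b/(a+1) = 24.65/6.1 ≈ 4.0410.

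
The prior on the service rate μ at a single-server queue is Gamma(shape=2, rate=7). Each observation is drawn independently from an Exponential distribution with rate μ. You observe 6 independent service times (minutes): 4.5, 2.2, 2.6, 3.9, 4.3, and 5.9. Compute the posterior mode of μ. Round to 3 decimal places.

μ̂_MAP = 0.230

The Exponential(rate=μ) likelihood is ∝ μ^n e^(−μΣtᵢ). Here n = 6 and Σtᵢ = 4.5 + 2.2 + 2.6 + 3.9 + 4.3 + 5.9 = 23.4.
Posterior ∝ μe^(−7μ) · μ^6e^(−23.4μ) = μ^7e^(−30.4μ), i.e. Gamma(8, 30.4).
Mode = (a−1)/b = 7/30.4 ≈ 0.230.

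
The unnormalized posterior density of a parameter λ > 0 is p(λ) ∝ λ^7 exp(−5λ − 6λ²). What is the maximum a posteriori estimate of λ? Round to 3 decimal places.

λ̂_MAP = 0.583

ℓ'(λ) = 7/λ − 5 − 12λ. Setting this to zero and multiplying by λ: 12λ² + 5λ − 7 = 0.
λ = (−5 + √(5² + 4·12·7)) / (2·12) = (−5 + √361) / 24 = (−5 + 19)/24 = 7/12.
ℓ''(λ) = −7/λ² − 12 < 0, confirming a maximum.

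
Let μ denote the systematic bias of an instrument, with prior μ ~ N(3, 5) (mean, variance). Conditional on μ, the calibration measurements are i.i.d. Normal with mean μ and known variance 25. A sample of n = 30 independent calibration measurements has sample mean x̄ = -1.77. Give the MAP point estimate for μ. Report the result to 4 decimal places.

μ̂_MAP = -1.0886

n = 30, x̄ = -1.77.
For a Normal prior and Normal likelihood with known variance, the posterior is Normal; its mode equals its mean, the precision-weighted average.
Prior precision 1/σ₀² = 1/5 = 0.2; data precision n/σ² = 30/25 = 1.2.
μ̂ = (0.2·3 + 1.2·(-1.77)) / (0.2 + 1.2) = (-1.524)/1.4 = -381/350 ≈ -1.0886.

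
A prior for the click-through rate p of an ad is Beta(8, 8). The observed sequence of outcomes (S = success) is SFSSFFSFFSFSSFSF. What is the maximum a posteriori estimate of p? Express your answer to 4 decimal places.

Prior: Beta(8, 8).
Data: 8 successes in 16 trials (from the sequence). The binomial likelihood contributes p^8(1−p)^8, so the posterior is Beta(8+8, 8+8) = Beta(16, 16).
For Beta(a, b) with a, b > 1 the mode is (a−1)/(a+b−2) = 15/30 ≈ 0.5000.

p̂_MAP = 0.5000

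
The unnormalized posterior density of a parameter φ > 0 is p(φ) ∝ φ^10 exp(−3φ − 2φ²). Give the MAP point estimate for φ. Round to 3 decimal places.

ℓ'(φ) = 10/φ − 3 − 4φ. Setting this to zero and multiplying by φ: 4φ² + 3φ − 10 = 0.
φ = (−3 + √(3² + 4·4·10)) / (2·4) = (−3 + √169) / 8 = (−3 + 13)/8 = 5/4.
ℓ''(φ) = −10/φ² − 4 < 0, confirming a maximum.

φ̂_MAP = 1.250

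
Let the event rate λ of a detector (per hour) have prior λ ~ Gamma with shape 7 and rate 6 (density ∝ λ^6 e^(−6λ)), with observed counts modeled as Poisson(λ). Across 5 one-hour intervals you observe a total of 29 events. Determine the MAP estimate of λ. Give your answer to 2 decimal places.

λ̂_MAP = 3.18

Σxᵢ = 29, n = 5.
Posterior ∝ λ^6e^(−6λ) · λ^29e^(−5λ) = λ^35e^(−11λ), i.e. Gamma(shape=36, rate=11).
The mode of a Gamma(a, b) with a ≥ 1 (shape–rate) is (a−1)/b = 35/11 ≈ 3.18.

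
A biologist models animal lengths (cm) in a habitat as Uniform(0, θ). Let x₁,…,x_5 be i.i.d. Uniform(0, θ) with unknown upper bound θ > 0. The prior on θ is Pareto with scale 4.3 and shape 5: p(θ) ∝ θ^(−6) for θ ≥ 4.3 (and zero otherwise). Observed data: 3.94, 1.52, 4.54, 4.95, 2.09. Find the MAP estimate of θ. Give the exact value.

θ̂_MAP = 4.95

The Uniform(0, θ) likelihood is θ^(−n) for θ ≥ max(xᵢ), zero otherwise. Here max(xᵢ) = 4.95.
Posterior ∝ θ^(−6) · θ^(−5) = θ^(−11) on θ ≥ max(4.3, 4.95) = 4.95.
This density is strictly decreasing in θ, so the posterior mode lies at the lower boundary of the support.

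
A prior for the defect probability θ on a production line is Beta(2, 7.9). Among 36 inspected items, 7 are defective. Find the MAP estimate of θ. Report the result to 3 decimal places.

Prior: Beta(2, 7.9).
Data: 7 successes in 36 trials. The binomial likelihood contributes θ^7(1−θ)^29, so the posterior is Beta(2+7, 7.9+29) = Beta(9, 36.9).
For Beta(a, b) with a, b > 1 the mode is (a−1)/(a+b−2) = 8/43.9 ≈ 0.182.

θ̂_MAP = 0.182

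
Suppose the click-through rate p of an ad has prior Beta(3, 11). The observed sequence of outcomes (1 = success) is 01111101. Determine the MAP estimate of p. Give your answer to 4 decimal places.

p̂_MAP = 0.4000

Prior: Beta(3, 11).
Data: 6 successes in 8 trials (from the sequence). The binomial likelihood contributes p^6(1−p)^2, so the posterior is Beta(3+6, 11+2) = Beta(9, 13).
For Beta(a, b) with a, b > 1 the mode is (a−1)/(a+b−2) = 8/20 ≈ 0.4000.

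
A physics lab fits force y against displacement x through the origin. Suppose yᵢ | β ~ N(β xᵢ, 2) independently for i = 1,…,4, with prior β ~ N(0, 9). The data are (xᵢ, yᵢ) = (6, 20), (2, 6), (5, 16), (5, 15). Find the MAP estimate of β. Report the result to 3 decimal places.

β̂_MAP = 3.181

log p(β | y) = −Σ(yᵢ − βxᵢ)²/(2·2) − β²/(2·9) + const.
Setting the derivative to zero: Σxᵢ(yᵢ − βxᵢ)/2 − β/9 = 0, so β = Σxᵢyᵢ / (Σxᵢ² + σ²/τ²).
Σxᵢyᵢ = 6·20 + 2·6 + 5·16 + 5·15 = 287; Σxᵢ² = 90; σ²/τ² = 2/9.
β̂_MAP = 287 / (90 + 2/9) = 287/(812/9) = 369/116 ≈ 3.181.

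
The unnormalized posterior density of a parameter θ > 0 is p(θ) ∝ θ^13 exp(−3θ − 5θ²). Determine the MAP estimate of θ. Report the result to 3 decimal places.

ℓ'(θ) = 13/θ − 3 − 10θ. Setting this to zero and multiplying by θ: 10θ² + 3θ − 13 = 0.
θ = (−3 + √(3² + 4·10·13)) / (2·10) = (−3 + √529) / 20 = (−3 + 23)/20 = 1.
ℓ''(θ) = −13/θ² − 10 < 0, confirming a maximum.

θ̂_MAP = 1.000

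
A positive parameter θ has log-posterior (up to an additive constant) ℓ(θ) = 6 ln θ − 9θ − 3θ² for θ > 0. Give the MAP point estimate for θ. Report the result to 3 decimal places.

θ̂_MAP = 0.500

ℓ'(θ) = 6/θ − 9 − 6θ. Setting this to zero and multiplying by θ: 6θ² + 9θ − 6 = 0.
θ = (−9 + √(9² + 4·6·6)) / (2·6) = (−9 + √225) / 12 = (−9 + 15)/12 = 1/2.
ℓ''(θ) = −6/θ² − 6 < 0, confirming a maximum.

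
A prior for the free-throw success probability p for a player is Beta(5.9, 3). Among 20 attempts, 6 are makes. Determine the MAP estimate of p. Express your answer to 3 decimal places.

Prior: Beta(5.9, 3).
Data: 6 successes in 20 trials. The binomial likelihood contributes p^6(1−p)^14, so the posterior is Beta(5.9+6, 3+14) = Beta(11.9, 17).
For Beta(a, b) with a, b > 1 the mode is (a−1)/(a+b−2) = 10.9/26.9 ≈ 0.405.

p̂_MAP = 0.405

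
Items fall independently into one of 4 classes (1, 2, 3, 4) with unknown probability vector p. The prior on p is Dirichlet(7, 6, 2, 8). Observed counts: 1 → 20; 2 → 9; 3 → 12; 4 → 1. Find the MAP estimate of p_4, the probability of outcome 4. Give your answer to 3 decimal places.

The posterior is Dirichlet(αᵢ + nᵢ) = Dirichlet(27, 15, 14, 9).
For a Dirichlet(a₁,…,a_K) with all aᵢ > 1, the mode has j-th component (aⱼ − 1)/(Σaᵢ − K).
Here Σaᵢ = 65 and K = 4, so p_4 = (9 − 1)/(65 − 4) = 8/61 ≈ 0.131.

MAP estimate: 0.131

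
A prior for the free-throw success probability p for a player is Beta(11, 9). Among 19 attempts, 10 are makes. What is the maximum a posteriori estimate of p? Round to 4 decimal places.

Prior: Beta(11, 9).
Data: 10 successes in 19 trials. The binomial likelihood contributes p^10(1−p)^9, so the posterior is Beta(11+10, 9+9) = Beta(21, 18).
For Beta(a, b) with a, b > 1 the mode is (a−1)/(a+b−2) = 20/37 ≈ 0.5405.

p̂_MAP = 0.5405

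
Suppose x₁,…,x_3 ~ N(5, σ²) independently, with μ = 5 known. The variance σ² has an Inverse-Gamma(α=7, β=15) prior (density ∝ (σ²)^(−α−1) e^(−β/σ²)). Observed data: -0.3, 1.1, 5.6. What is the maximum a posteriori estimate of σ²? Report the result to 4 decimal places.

σ̂²_MAP = 3.8768

Sum of squared deviations about the known mean: SS = (-0.3−5)² + (1.1−5)² + (5.6−5)² = 43.66.
The Normal likelihood contributes (σ²)^(−n/2) exp(−SS/(2σ²)), so the posterior is Inverse-Gamma(α + n/2, β + SS/2) = Inverse-Gamma(8.5, 36.83).
The mode of Inverse-Gamma(a, b) is b/(a+1) = 36.83/9.5 ≈ 3.8768.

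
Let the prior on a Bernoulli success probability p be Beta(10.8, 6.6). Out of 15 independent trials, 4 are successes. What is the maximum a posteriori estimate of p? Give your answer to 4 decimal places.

p̂_MAP = 0.4539

Prior: Beta(10.8, 6.6).
Data: 4 successes in 15 trials. The binomial likelihood contributes p^4(1−p)^11, so the posterior is Beta(10.8+4, 6.6+11) = Beta(14.8, 17.6).
For Beta(a, b) with a, b > 1 the mode is (a−1)/(a+b−2) = 13.8/30.4 ≈ 0.4539.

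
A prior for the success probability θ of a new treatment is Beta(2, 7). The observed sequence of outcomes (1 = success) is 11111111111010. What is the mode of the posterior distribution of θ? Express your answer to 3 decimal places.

θ̂_MAP = 0.619

Prior: Beta(2, 7).
Data: 12 successes in 14 trials (from the sequence). The binomial likelihood contributes θ^12(1−θ)^2, so the posterior is Beta(2+12, 7+2) = Beta(14, 9).
For Beta(a, b) with a, b > 1 the mode is (a−1)/(a+b−2) = 13/21 ≈ 0.619.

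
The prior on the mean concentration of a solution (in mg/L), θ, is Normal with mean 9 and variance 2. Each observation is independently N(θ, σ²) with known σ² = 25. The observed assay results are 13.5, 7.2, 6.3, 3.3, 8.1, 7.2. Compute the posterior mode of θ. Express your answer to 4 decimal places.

θ̂_MAP = 8.5459

n = 6; x̄ = (13.5 + 7.2 + 6.3 + 3.3 + 8.1 + 7.2)/6 = 45.6/6 = 7.6.
For a Normal prior and Normal likelihood with known variance, the posterior is Normal; its mode equals its mean, the precision-weighted average.
Prior precision 1/σ₀² = 1/2 = 0.5; data precision n/σ² = 6/25 = 0.24.
θ̂ = (0.5·9 + 0.24·7.6) / (0.5 + 0.24) = 6.324/0.74 = 1581/185 ≈ 8.5459.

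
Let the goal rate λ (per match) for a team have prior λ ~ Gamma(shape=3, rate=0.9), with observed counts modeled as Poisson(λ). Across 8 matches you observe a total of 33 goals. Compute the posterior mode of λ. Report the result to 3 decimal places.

λ̂_MAP = 3.933

Σxᵢ = 33, n = 8.
Posterior ∝ λ^2e^(−0.9λ) · λ^33e^(−8λ) = λ^35e^(−8.9λ), i.e. Gamma(shape=36, rate=8.9).
The mode of a Gamma(a, b) with a ≥ 1 (shape–rate) is (a−1)/b = 35/8.9 ≈ 3.933.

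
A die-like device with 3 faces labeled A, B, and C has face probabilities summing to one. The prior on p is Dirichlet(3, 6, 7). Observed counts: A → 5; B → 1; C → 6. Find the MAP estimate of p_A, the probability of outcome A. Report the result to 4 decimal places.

The posterior is Dirichlet(αᵢ + nᵢ) = Dirichlet(8, 7, 13).
For a Dirichlet(a₁,…,a_K) with all aᵢ > 1, the mode has j-th component (aⱼ − 1)/(Σaᵢ − K).
Here Σaᵢ = 28 and K = 3, so p_A = (8 − 1)/(28 − 3) = 7/25 ≈ 0.2800.

MAP estimate of p_A = 0.2800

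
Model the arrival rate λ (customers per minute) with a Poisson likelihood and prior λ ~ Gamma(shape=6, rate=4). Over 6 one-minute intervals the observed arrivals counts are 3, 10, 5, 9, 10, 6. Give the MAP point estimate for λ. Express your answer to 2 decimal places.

λ̂_MAP = 4.80

Σxᵢ = 3+10+5+9+10+6 = 43, with n = 6.
Posterior ∝ λ^5e^(−4λ) · λ^43e^(−6λ) = λ^48e^(−10λ), i.e. Gamma(shape=49, rate=10).
The mode of a Gamma(a, b) with a ≥ 1 (shape–rate) is (a−1)/b = 48/10 ≈ 4.80.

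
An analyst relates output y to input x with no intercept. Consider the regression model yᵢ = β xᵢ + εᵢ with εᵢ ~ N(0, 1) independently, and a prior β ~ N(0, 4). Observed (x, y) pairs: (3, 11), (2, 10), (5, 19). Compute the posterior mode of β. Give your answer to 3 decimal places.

β̂_MAP = 3.869

log p(β | y) = −Σ(yᵢ − βxᵢ)²/(2·1) − β²/(2·4) + const.
Setting the derivative to zero: Σxᵢ(yᵢ − βxᵢ)/1 − β/4 = 0, so β = Σxᵢyᵢ / (Σxᵢ² + σ²/τ²).
Σxᵢyᵢ = 3·11 + 2·10 + 5·19 = 148; Σxᵢ² = 38; σ²/τ² = 0.25.
β̂_MAP = 148 / (38 + 0.25) = 148/38.25 ≈ 3.869.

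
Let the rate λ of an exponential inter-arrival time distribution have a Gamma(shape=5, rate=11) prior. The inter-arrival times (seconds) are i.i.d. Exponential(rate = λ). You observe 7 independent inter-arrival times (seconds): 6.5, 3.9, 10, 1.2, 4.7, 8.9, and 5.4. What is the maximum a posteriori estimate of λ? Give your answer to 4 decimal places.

The Exponential(rate=λ) likelihood is ∝ λ^n e^(−λΣtᵢ). Here n = 7 and Σtᵢ = 6.5 + 3.9 + 10 + 1.2 + 4.7 + 8.9 + 5.4 = 40.6.
Posterior ∝ λ^4e^(−11λ) · λ^7e^(−40.6λ) = λ^11e^(−51.6λ), i.e. Gamma(12, 51.6).
Mode = (a−1)/b = 11/51.6 ≈ 0.2132.

λ̂_MAP = 0.2132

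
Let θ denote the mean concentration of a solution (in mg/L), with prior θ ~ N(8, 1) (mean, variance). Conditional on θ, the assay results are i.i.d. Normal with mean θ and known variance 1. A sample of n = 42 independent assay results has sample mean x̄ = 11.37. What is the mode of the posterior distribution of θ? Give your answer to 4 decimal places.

θ̂_MAP = 11.2916

n = 42, x̄ = 11.37.
For a Normal prior and Normal likelihood with known variance, the posterior is Normal; its mode equals its mean, the precision-weighted average.
Prior precision 1/σ₀² = 1/1 = 1; data precision n/σ² = 42/1 = 42.
θ̂ = (1·8 + 42·11.37) / (1 + 42) = 485.54/43 = 24277/2150 ≈ 11.2916.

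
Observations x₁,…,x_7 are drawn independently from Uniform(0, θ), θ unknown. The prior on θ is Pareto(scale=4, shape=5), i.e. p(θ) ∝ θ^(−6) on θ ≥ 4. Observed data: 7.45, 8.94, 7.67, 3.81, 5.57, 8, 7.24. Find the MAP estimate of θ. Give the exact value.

θ̂_MAP = 8.94

The Uniform(0, θ) likelihood is θ^(−n) for θ ≥ max(xᵢ), zero otherwise. Here max(xᵢ) = 8.94.
Posterior ∝ θ^(−6) · θ^(−7) = θ^(−13) on θ ≥ max(4, 8.94) = 8.94.
This density is strictly decreasing in θ, so the posterior mode lies at the lower boundary of the support.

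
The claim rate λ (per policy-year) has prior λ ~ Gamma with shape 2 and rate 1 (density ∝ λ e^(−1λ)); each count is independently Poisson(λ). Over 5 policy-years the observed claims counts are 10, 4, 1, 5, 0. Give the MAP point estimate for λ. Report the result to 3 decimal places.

λ̂_MAP = 3.500

Σxᵢ = 10+4+1+5+0 = 20, with n = 5.
Posterior ∝ λe^(−1λ) · λ^20e^(−5λ) = λ^21e^(−6λ), i.e. Gamma(shape=22, rate=6).
The mode of a Gamma(a, b) with a ≥ 1 (shape–rate) is (a−1)/b = 21/6 ≈ 3.500.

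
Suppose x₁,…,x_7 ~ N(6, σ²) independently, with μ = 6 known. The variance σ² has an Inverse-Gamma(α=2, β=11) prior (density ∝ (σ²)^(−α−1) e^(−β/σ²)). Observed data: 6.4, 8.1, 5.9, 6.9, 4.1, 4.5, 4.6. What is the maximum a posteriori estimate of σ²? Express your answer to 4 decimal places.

Sum of squared deviations about the known mean: SS = (6.4−6)² + (8.1−6)² + (5.9−6)² + (6.9−6)² + (4.1−6)² + (4.5−6)² + (4.6−6)² = 13.21.
The Normal likelihood contributes (σ²)^(−n/2) exp(−SS/(2σ²)), so the posterior is Inverse-Gamma(α + n/2, β + SS/2) = Inverse-Gamma(5.5, 17.605).
The mode of Inverse-Gamma(a, b) is b/(a+1) = 17.605/6.5 ≈ 2.7085.

σ̂²_MAP = 2.7085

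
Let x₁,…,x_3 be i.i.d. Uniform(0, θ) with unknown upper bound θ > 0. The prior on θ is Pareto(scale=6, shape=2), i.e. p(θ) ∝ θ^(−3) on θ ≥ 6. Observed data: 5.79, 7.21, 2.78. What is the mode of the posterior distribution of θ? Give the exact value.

The Uniform(0, θ) likelihood is θ^(−n) for θ ≥ max(xᵢ), zero otherwise. Here max(xᵢ) = 7.21.
Posterior ∝ θ^(−3) · θ^(−3) = θ^(−6) on θ ≥ max(6, 7.21) = 7.21.
This density is strictly decreasing in θ, so the posterior mode lies at the lower boundary of the support.

θ̂_MAP = 7.21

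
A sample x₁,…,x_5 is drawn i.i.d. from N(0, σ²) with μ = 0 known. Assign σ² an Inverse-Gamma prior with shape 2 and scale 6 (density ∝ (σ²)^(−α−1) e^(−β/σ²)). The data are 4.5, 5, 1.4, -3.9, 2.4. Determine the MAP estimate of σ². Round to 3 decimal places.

σ̂²_MAP = 7.289

Sum of squared deviations about the known mean: SS = (4.5−0)² + (5−0)² + (1.4−0)² + (-3.9−0)² + (2.4−0)² = 68.18.
The Normal likelihood contributes (σ²)^(−n/2) exp(−SS/(2σ²)), so the posterior is Inverse-Gamma(α + n/2, β + SS/2) = Inverse-Gamma(4.5, 40.09).
The mode of Inverse-Gamma(a, b) is b/(a+1) = 40.09/5.5 ≈ 7.289.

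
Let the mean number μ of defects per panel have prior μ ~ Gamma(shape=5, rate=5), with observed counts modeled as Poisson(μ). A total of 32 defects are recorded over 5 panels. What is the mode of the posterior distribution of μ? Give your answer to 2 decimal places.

Σxᵢ = 32, n = 5.
Posterior ∝ μ^4e^(−5μ) · μ^32e^(−5μ) = μ^36e^(−10μ), i.e. Gamma(shape=37, rate=10).
The mode of a Gamma(a, b) with a ≥ 1 (shape–rate) is (a−1)/b = 36/10 ≈ 3.60.

μ̂_MAP = 3.60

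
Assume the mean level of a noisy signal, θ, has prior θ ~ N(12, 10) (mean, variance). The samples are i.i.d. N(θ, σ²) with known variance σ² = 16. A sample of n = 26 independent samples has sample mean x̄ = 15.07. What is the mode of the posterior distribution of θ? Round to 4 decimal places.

n = 26, x̄ = 15.07.
For a Normal prior and Normal likelihood with known variance, the posterior is Normal; its mode equals its mean, the precision-weighted average.
Prior precision 1/σ₀² = 1/10 = 0.1; data precision n/σ² = 26/16 = 1.625.
θ̂ = (0.1·12 + 1.625·15.07) / (0.1 + 1.625) = 25.68875/1.725 = 20551/1380 ≈ 14.8920.

θ̂_MAP = 14.8920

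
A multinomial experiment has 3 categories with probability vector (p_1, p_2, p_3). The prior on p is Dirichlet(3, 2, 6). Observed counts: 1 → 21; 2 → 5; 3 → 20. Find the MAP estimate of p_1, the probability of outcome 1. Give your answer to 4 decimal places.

The posterior is Dirichlet(αᵢ + nᵢ) = Dirichlet(24, 7, 26).
For a Dirichlet(a₁,…,a_K) with all aᵢ > 1, the mode has j-th component (aⱼ − 1)/(Σaᵢ − K).
Here Σaᵢ = 57 and K = 3, so p_1 = (24 − 1)/(57 − 3) = 23/54 ≈ 0.4259.

MAP estimate: 0.4259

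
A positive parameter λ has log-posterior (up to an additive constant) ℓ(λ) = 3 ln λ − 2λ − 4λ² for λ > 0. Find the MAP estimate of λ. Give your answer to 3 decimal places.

λ̂_MAP = 0.500

ℓ'(λ) = 3/λ − 2 − 8λ. Setting this to zero and multiplying by λ: 8λ² + 2λ − 3 = 0.
λ = (−2 + √(2² + 4·8·3)) / (2·8) = (−2 + √100) / 16 = (−2 + 10)/16 = 1/2.
ℓ''(λ) = −3/λ² − 8 < 0, confirming a maximum.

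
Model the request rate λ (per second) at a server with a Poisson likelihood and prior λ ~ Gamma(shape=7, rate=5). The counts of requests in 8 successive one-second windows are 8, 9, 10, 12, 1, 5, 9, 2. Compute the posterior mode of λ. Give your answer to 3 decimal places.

Σxᵢ = 8+9+10+12+1+5+9+2 = 56, with n = 8.
Posterior ∝ λ^6e^(−5λ) · λ^56e^(−8λ) = λ^62e^(−13λ), i.e. Gamma(shape=63, rate=13).
The mode of a Gamma(a, b) with a ≥ 1 (shape–rate) is (a−1)/b = 62/13 ≈ 4.769.

λ̂_MAP = 4.769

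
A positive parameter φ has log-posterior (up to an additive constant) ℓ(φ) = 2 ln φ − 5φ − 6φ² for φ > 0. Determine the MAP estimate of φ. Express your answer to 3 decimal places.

ℓ'(φ) = 2/φ − 5 − 12φ. Setting this to zero and multiplying by φ: 12φ² + 5φ − 2 = 0.
φ = (−5 + √(5² + 4·12·2)) / (2·12) = (−5 + √121) / 24 = (−5 + 11)/24 = 1/4.
ℓ''(φ) = −2/φ² − 12 < 0, confirming a maximum.

φ̂_MAP = 0.250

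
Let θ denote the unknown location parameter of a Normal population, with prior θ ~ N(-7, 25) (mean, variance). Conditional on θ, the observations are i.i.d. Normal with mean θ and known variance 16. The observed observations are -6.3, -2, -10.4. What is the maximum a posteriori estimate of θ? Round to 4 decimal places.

θ̂_MAP = -6.3681

n = 3; x̄ = ((-6.3) + (-2) + (-10.4))/3 = -18.7/3 = -187/30 ≈ -6.2333.
For a Normal prior and Normal likelihood with known variance, the posterior is Normal; its mode equals its mean, the precision-weighted average.
Prior precision 1/σ₀² = 1/25 = 0.04; data precision n/σ² = 3/16 = 0.1875.
θ̂ = (0.04·(-7) + 0.1875·(-187/30)) / (0.04 + 0.1875) = (-1.44875)/0.2275 = -1159/182 ≈ -6.3681.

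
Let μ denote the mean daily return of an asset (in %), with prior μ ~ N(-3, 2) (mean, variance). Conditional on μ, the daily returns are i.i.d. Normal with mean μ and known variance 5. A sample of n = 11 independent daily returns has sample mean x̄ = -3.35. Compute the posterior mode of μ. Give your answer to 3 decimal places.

μ̂_MAP = -3.285

n = 11, x̄ = -3.35.
For a Normal prior and Normal likelihood with known variance, the posterior is Normal; its mode equals its mean, the precision-weighted average.
Prior precision 1/σ₀² = 1/2 = 0.5; data precision n/σ² = 11/5 = 2.2.
μ̂ = (0.5·(-3) + 2.2·(-3.35)) / (0.5 + 2.2) = (-8.87)/2.7 = -887/270 ≈ -3.285.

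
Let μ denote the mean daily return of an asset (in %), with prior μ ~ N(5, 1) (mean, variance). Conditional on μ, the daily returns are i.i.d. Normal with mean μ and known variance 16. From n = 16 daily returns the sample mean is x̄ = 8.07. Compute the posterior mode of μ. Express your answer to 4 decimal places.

μ̂_MAP = 6.5350

n = 16, x̄ = 8.07.
For a Normal prior and Normal likelihood with known variance, the posterior is Normal; its mode equals its mean, the precision-weighted average.
Prior precision 1/σ₀² = 1/1 = 1; data precision n/σ² = 16/16 = 1.
μ̂ = (1·5 + 1·8.07) / (1 + 1) = 13.07/2 = 6.5350.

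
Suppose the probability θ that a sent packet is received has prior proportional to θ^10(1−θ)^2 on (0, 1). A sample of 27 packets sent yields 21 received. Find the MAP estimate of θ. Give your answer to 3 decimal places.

The prior density ∝ θ^10(1−θ)^2 is the kernel of Beta(11, 3).
Data: 21 successes in 27 trials. The binomial likelihood contributes θ^21(1−θ)^6, so the posterior is Beta(11+21, 3+6) = Beta(32, 9).
For Beta(a, b) with a, b > 1 the mode is (a−1)/(a+b−2) = 31/39 ≈ 0.795.

θ̂_MAP = 0.795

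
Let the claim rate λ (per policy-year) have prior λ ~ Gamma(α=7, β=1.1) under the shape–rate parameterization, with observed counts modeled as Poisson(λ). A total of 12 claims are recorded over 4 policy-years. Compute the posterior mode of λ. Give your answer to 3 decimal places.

λ̂_MAP = 3.529

Σxᵢ = 12, n = 4.
Posterior ∝ λ^6e^(−1.1λ) · λ^12e^(−4λ) = λ^18e^(−5.1λ), i.e. Gamma(shape=19, rate=5.1).
The mode of a Gamma(a, b) with a ≥ 1 (shape–rate) is (a−1)/b = 18/5.1 ≈ 3.529.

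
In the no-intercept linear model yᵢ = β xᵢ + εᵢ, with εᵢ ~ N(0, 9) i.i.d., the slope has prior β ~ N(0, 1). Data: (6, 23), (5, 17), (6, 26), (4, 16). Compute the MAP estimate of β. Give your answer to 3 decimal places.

β̂_MAP = 3.631

log p(β | y) = −Σ(yᵢ − βxᵢ)²/(2·9) − β²/(2·1) + const.
Setting the derivative to zero: Σxᵢ(yᵢ − βxᵢ)/9 − β/1 = 0, so β = Σxᵢyᵢ / (Σxᵢ² + σ²/τ²).
Σxᵢyᵢ = 6·23 + 5·17 + 6·26 + 4·16 = 443; Σxᵢ² = 113; σ²/τ² = 9.
β̂_MAP = 443 / (113 + 9) = 443/122 ≈ 3.631.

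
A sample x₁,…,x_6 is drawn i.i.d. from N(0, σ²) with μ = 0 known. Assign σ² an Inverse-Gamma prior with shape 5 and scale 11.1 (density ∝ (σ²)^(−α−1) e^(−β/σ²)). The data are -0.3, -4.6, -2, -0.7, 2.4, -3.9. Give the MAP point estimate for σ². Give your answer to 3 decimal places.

Sum of squared deviations about the known mean: SS = (-0.3−0)² + (-4.6−0)² + (-2−0)² + (-0.7−0)² + (2.4−0)² + (-3.9−0)² = 46.71.
The Normal likelihood contributes (σ²)^(−n/2) exp(−SS/(2σ²)), so the posterior is Inverse-Gamma(α + n/2, β + SS/2) = Inverse-Gamma(8, 34.455).
The mode of Inverse-Gamma(a, b) is b/(a+1) = 34.455/9 ≈ 3.828.

σ̂²_MAP = 3.828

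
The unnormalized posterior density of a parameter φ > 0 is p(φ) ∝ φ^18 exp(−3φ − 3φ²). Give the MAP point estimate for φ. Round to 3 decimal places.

ℓ'(φ) = 18/φ − 3 − 6φ. Setting this to zero and multiplying by φ: 6φ² + 3φ − 18 = 0.
φ = (−3 + √(3² + 4·6·18)) / (2·6) = (−3 + √441) / 12 = (−3 + 21)/12 = 3/2.
ℓ''(φ) = −18/φ² − 6 < 0, confirming a maximum.

φ̂_MAP = 1.500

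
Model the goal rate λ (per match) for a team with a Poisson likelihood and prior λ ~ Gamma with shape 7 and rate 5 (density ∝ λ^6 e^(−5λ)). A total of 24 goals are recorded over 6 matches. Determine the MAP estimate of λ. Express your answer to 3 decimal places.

Σxᵢ = 24, n = 6.
Posterior ∝ λ^6e^(−5λ) · λ^24e^(−6λ) = λ^30e^(−11λ), i.e. Gamma(shape=31, rate=11).
The mode of a Gamma(a, b) with a ≥ 1 (shape–rate) is (a−1)/b = 30/11 ≈ 2.727.

λ̂_MAP = 2.727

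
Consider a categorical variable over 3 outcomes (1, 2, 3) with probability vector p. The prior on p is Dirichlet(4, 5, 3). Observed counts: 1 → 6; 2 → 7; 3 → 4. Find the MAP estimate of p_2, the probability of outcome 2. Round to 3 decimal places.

The posterior is Dirichlet(αᵢ + nᵢ) = Dirichlet(10, 12, 7).
For a Dirichlet(a₁,…,a_K) with all aᵢ > 1, the mode has j-th component (aⱼ − 1)/(Σaᵢ − K).
Here Σaᵢ = 29 and K = 3, so p_2 = (12 − 1)/(29 − 3) = 11/26 ≈ 0.423.

MAP estimate: 0.423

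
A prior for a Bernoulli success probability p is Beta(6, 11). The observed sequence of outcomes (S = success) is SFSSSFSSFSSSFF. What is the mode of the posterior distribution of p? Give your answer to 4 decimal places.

p̂_MAP = 0.4828

Prior: Beta(6, 11).
Data: 9 successes in 14 trials (from the sequence). The binomial likelihood contributes p^9(1−p)^5, so the posterior is Beta(6+9, 11+5) = Beta(15, 16).
For Beta(a, b) with a, b > 1 the mode is (a−1)/(a+b−2) = 14/29 ≈ 0.4828.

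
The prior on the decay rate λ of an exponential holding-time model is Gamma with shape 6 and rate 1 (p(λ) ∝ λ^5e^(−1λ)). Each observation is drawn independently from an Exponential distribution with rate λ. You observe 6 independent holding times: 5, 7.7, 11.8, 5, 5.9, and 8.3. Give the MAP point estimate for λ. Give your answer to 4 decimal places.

The Exponential(rate=λ) likelihood is ∝ λ^n e^(−λΣtᵢ). Here n = 6 and Σtᵢ = 5 + 7.7 + 11.8 + 5 + 5.9 + 8.3 = 43.7.
Posterior ∝ λ^5e^(−1λ) · λ^6e^(−43.7λ) = λ^11e^(−44.7λ), i.e. Gamma(12, 44.7).
Mode = (a−1)/b = 11/44.7 ≈ 0.2461.

λ̂_MAP = 0.2461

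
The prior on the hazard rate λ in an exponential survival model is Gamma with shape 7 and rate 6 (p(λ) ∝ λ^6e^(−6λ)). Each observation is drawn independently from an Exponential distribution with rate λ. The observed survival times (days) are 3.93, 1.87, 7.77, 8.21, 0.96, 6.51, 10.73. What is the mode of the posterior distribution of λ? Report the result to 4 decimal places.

The Exponential(rate=λ) likelihood is ∝ λ^n e^(−λΣtᵢ). Here n = 7 and Σtᵢ = 3.93 + 1.87 + 7.77 + 8.21 + 0.96 + 6.51 + 10.73 = 39.98.
Posterior ∝ λ^6e^(−6λ) · λ^7e^(−39.98λ) = λ^13e^(−45.98λ), i.e. Gamma(14, 45.98).
Mode = (a−1)/b = 13/45.98 ≈ 0.2827.

λ̂_MAP = 0.2827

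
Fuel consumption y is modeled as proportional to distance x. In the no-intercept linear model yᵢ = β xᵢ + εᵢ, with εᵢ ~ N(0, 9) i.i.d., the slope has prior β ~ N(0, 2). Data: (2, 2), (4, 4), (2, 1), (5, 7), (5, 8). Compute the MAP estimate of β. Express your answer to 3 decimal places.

log p(β | y) = −Σ(yᵢ − βxᵢ)²/(2·9) − β²/(2·2) + const.
Setting the derivative to zero: Σxᵢ(yᵢ − βxᵢ)/9 − β/2 = 0, so β = Σxᵢyᵢ / (Σxᵢ² + σ²/τ²).
Σxᵢyᵢ = 2·2 + 4·4 + 2·1 + 5·7 + 5·8 = 97; Σxᵢ² = 74; σ²/τ² = 4.5.
β̂_MAP = 97 / (74 + 4.5) = 97/78.5 ≈ 1.236.

β̂_MAP = 1.236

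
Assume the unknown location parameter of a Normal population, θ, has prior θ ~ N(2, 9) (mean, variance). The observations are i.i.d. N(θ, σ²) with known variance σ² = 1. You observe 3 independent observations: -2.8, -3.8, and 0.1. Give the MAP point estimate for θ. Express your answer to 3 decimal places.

n = 3; x̄ = ((-2.8) + (-3.8) + 0.1)/3 = -6.5/3 = -13/6 ≈ -2.1667.
For a Normal prior and Normal likelihood with known variance, the posterior is Normal; its mode equals its mean, the precision-weighted average.
Prior precision 1/σ₀² = 1/9; data precision n/σ² = 3/1 = 3.
θ̂ = ((1/9)·2 + 3·(-13/6)) / (1/9 + 3) = (-113/18)/(28/9) = -113/56 ≈ -2.018.

θ̂_MAP = -2.018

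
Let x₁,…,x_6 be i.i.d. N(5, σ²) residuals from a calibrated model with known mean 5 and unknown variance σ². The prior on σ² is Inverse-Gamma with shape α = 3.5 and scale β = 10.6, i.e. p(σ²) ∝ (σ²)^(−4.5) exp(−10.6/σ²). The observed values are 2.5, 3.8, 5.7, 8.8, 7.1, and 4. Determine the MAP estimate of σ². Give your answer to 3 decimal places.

Sum of squared deviations about the known mean: SS = (2.5−5)² + (3.8−5)² + (5.7−5)² + (8.8−5)² + (7.1−5)² + (4−5)² = 28.03.
The Normal likelihood contributes (σ²)^(−n/2) exp(−SS/(2σ²)), so the posterior is Inverse-Gamma(α + n/2, β + SS/2) = Inverse-Gamma(6.5, 24.615).
The mode of Inverse-Gamma(a, b) is b/(a+1) = 24.615/7.5 ≈ 3.282.

σ̂²_MAP = 3.282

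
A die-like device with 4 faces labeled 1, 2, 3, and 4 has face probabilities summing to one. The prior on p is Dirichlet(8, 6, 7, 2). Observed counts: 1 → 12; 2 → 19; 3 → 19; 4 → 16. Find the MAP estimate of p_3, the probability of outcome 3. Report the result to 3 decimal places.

The posterior is Dirichlet(αᵢ + nᵢ) = Dirichlet(20, 25, 26, 18).
For a Dirichlet(a₁,…,a_K) with all aᵢ > 1, the mode has j-th component (aⱼ − 1)/(Σaᵢ − K).
Here Σaᵢ = 89 and K = 4, so p_3 = (26 − 1)/(89 − 4) = 25/85 ≈ 0.294.

MAP estimate: 0.294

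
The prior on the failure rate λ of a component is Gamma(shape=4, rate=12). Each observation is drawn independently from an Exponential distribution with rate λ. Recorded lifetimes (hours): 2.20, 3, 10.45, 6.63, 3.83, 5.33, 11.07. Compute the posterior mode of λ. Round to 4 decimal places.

The Exponential(rate=λ) likelihood is ∝ λ^n e^(−λΣtᵢ). Here n = 7 and Σtᵢ = 2.20 + 3 + 10.45 + 6.63 + 3.83 + 5.33 + 11.07 = 42.51.
Posterior ∝ λ^3e^(−12λ) · λ^7e^(−42.51λ) = λ^10e^(−54.51λ), i.e. Gamma(11, 54.51).
Mode = (a−1)/b = 10/54.51 ≈ 0.1835.

λ̂_MAP = 0.1835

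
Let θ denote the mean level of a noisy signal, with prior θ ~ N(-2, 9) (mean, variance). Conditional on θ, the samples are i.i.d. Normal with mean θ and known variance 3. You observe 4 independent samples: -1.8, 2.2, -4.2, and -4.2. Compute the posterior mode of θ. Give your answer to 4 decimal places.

θ̂_MAP = -2.0000

n = 4; x̄ = ((-1.8) + 2.2 + (-4.2) + (-4.2))/4 = -8/4 = -2.
For a Normal prior and Normal likelihood with known variance, the posterior is Normal; its mode equals its mean, the precision-weighted average.
Prior precision 1/σ₀² = 1/9; data precision n/σ² = 4/3.
θ̂ = ((1/9)·(-2) + (4/3)·(-2)) / (1/9 + 4/3) = (-26/9)/(13/9) = -2.0000.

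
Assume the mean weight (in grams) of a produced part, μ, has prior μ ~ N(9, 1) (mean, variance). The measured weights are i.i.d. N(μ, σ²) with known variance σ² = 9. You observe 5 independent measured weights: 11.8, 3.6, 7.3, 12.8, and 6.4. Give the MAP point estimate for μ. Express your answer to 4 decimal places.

n = 5; x̄ = (11.8 + 3.6 + 7.3 + 12.8 + 6.4)/5 = 41.9/5 = 8.38.
For a Normal prior and Normal likelihood with known variance, the posterior is Normal; its mode equals its mean, the precision-weighted average.
Prior precision 1/σ₀² = 1/1 = 1; data precision n/σ² = 5/9.
μ̂ = (1·9 + (5/9)·8.38) / (1 + 5/9) = (1229/90)/(14/9) = 1229/140 ≈ 8.7786.

μ̂_MAP = 8.7786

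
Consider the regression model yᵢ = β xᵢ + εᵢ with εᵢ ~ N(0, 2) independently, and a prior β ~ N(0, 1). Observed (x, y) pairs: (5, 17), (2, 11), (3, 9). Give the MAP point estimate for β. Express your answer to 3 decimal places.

log p(β | y) = −Σ(yᵢ − βxᵢ)²/(2·2) − β²/(2·1) + const.
Setting the derivative to zero: Σxᵢ(yᵢ − βxᵢ)/2 − β/1 = 0, so β = Σxᵢyᵢ / (Σxᵢ² + σ²/τ²).
Σxᵢyᵢ = 5·17 + 2·11 + 3·9 = 134; Σxᵢ² = 38; σ²/τ² = 2.
β̂_MAP = 134 / (38 + 2) = 134/40 ≈ 3.350.

β̂_MAP = 3.350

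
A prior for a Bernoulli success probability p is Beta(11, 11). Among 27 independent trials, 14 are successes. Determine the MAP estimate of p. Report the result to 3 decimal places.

p̂_MAP = 0.511

Prior: Beta(11, 11).
Data: 14 successes in 27 trials. The binomial likelihood contributes p^14(1−p)^13, so the posterior is Beta(11+14, 11+13) = Beta(25, 24).
For Beta(a, b) with a, b > 1 the mode is (a−1)/(a+b−2) = 24/47 ≈ 0.511.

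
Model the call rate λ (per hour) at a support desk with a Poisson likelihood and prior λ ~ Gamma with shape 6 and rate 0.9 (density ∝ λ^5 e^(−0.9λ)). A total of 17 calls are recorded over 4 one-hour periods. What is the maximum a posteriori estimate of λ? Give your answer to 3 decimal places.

Σxᵢ = 17, n = 4.
Posterior ∝ λ^5e^(−0.9λ) · λ^17e^(−4λ) = λ^22e^(−4.9λ), i.e. Gamma(shape=23, rate=4.9).
The mode of a Gamma(a, b) with a ≥ 1 (shape–rate) is (a−1)/b = 22/4.9 ≈ 4.490.

λ̂_MAP = 4.490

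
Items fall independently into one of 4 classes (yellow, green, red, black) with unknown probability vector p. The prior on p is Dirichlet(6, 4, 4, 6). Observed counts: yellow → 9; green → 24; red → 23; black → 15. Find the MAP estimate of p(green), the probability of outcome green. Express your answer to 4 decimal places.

MAP estimate of p(green) = 0.3103

The posterior is Dirichlet(αᵢ + nᵢ) = Dirichlet(15, 28, 27, 21).
For a Dirichlet(a₁,…,a_K) with all aᵢ > 1, the mode has j-th component (aⱼ − 1)/(Σaᵢ − K).
Here Σaᵢ = 91 and K = 4, so p(green) = (28 − 1)/(91 − 4) = 27/87 ≈ 0.3103.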